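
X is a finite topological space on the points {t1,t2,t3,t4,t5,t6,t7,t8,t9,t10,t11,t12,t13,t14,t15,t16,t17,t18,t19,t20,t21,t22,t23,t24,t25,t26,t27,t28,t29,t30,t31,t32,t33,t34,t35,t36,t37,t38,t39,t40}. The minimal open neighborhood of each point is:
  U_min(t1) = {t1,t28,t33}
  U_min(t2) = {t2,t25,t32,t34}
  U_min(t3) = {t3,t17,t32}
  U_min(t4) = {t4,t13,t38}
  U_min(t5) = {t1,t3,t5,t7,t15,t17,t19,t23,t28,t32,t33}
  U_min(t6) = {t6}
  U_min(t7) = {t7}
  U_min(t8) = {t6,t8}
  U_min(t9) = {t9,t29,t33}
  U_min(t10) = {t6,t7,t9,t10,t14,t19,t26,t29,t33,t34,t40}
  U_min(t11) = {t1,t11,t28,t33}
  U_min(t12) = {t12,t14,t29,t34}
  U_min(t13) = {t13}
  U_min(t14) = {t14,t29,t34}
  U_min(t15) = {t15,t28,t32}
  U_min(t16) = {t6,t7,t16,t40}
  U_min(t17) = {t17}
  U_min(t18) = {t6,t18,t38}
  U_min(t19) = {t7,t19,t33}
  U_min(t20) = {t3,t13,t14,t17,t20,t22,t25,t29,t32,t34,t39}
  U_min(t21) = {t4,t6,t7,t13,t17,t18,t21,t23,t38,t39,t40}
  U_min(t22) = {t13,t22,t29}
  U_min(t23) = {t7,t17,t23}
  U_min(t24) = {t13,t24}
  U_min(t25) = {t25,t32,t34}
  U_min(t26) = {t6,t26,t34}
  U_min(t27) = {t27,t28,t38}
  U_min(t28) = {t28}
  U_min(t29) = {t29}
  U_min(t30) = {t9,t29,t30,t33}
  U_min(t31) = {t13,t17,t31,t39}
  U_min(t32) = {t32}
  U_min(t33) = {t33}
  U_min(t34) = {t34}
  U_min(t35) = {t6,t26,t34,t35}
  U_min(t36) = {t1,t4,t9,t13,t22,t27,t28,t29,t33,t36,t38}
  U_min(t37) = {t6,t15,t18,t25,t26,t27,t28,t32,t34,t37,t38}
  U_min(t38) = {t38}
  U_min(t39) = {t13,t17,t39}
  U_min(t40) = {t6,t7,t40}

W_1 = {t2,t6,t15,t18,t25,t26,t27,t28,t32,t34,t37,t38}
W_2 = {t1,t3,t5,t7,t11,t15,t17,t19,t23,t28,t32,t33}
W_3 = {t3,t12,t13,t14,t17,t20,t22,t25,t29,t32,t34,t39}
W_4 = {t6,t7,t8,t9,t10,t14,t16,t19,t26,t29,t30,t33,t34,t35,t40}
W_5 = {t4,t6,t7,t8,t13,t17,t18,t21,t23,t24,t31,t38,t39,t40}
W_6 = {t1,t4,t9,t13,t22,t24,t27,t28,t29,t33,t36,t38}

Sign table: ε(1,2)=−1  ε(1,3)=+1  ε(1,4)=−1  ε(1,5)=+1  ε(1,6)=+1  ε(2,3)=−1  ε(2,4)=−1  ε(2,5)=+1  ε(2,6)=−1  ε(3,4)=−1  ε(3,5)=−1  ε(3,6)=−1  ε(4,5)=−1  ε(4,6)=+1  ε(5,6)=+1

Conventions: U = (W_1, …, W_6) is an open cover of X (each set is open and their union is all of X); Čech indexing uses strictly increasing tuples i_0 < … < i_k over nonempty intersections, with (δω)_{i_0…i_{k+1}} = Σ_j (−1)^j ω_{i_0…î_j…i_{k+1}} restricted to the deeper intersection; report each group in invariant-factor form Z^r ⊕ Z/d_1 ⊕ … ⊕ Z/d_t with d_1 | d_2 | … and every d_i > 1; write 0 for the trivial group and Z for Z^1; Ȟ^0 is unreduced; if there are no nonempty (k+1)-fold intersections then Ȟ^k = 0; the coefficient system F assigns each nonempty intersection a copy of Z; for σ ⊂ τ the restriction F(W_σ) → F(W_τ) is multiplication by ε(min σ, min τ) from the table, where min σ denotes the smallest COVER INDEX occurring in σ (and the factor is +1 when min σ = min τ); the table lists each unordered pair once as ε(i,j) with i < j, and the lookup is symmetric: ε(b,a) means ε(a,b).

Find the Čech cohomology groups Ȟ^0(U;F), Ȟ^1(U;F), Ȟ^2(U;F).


Ȟ^0 = 0; Ȟ^1 = Z/2; Ȟ^2 = Z

nonempty overlaps:
  W12={t15,t28,t32} W13={t25,t32,t34} W14={t6,t26,t34} W15={t6,t18,t38} W16={t27,t28,t38} W23={t3,t17,t32} W24={t7,t19,t33} W25={t7,t17,t23} W26={t1,t28,t33} W34={t14,t29,t34} W35={t13,t17,t39} W36={t13,t22,t29} W45={t6,t7,t8,t40} W46={t9,t29,t33} W56={t4,t13,t24,t38}
  W123={t32} W126={t28} W134={t34} W145={t6} W156={t38} W235={t17} W245={t7} W246={t33} W346={t29} W356={t13}
C dims 6,15,10; δ0: rk 6, SNF 1^5·2; δ1: rk 9, SNF 1^9
degree 0: 6−6−0 = 0 → Ȟ^0 ≅ 0
degree 1: 15−9−6 = 0 plus torsion [2] → Ȟ^1 ≅ Z/2
degree 2: 10−0−9 = 1 → Ȟ^2 ≅ Z


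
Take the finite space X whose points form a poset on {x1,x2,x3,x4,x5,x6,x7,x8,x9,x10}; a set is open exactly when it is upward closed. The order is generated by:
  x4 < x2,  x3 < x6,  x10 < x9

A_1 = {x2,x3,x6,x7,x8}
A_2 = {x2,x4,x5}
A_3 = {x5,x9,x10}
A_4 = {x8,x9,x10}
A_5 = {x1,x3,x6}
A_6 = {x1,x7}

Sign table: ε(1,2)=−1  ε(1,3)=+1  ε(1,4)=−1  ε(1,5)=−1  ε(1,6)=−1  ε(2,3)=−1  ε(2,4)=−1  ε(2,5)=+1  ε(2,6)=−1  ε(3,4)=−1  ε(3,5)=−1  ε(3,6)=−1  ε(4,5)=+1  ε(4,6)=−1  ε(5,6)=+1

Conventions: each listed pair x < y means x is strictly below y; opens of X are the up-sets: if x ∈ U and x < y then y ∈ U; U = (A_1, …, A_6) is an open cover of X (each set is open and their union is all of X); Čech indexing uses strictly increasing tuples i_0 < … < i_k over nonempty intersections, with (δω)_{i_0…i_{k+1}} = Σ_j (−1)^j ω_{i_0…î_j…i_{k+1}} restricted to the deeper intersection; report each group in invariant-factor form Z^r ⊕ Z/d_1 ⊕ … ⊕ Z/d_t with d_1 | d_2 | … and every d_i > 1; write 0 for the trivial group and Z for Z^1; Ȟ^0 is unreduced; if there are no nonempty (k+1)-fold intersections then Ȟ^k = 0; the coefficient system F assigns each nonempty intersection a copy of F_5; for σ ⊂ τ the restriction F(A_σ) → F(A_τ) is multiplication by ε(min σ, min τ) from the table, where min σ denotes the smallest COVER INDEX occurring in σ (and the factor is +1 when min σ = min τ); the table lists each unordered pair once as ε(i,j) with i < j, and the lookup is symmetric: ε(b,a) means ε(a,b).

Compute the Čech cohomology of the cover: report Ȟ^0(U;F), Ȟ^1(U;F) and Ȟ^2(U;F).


cover nerve:
  A12={x2} A14={x8} A15={x3,x6} A16={x7} A23={x5} A34={x9,x10} A56={x1}
C dims 6,7; δ0: rk_F5 5
Ȟ^0: (6−5)−0=1 ⇒ Z/5
Ȟ^1: (7−0)−5=2 ⇒ Z/5 ⊕ Z/5
Ȟ^2: (0−0)−0=0 ⇒ 0

Ȟ^0(U;F) ≅ Z/5,  Ȟ^1(U;F) ≅ Z/5 ⊕ Z/5,  Ȟ^2(U;F) ≅ 0


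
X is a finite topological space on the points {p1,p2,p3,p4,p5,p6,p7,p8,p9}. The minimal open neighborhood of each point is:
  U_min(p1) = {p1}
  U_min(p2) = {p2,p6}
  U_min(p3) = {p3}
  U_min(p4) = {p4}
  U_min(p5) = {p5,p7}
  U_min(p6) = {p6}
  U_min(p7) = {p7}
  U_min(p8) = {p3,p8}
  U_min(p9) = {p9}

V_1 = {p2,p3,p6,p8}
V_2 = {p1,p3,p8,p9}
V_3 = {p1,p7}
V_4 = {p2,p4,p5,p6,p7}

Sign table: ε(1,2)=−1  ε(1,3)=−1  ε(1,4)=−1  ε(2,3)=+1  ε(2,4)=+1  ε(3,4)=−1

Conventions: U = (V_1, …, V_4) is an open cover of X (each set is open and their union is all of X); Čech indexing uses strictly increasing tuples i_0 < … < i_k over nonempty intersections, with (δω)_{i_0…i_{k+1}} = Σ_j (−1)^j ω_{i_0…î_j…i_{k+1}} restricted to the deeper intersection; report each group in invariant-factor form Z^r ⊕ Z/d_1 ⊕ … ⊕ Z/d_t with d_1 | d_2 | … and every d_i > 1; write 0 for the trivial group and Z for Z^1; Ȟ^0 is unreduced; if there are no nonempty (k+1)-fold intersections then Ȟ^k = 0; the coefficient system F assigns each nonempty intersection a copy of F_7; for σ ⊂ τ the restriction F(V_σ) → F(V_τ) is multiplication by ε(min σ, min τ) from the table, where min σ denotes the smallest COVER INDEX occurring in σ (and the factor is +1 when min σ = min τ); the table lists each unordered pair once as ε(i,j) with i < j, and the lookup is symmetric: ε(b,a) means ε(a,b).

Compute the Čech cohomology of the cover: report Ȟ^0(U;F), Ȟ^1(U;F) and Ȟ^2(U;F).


intersection data:
  V12={p3,p8} V14={p2,p6} V23={p1} V34={p7}
C dims 4,4; δ0: rk_F7 4
Ȟ^0 = (4 − 4) − 0 = 0, so Ȟ^0 ≅ 0
Ȟ^1 = (4 − 0) − 4 = 0, so Ȟ^1 ≅ 0
Ȟ^2 = (0 − 0) − 0 = 0, so Ȟ^2 ≅ 0

Ȟ^0 ≅ 0; Ȟ^1 ≅ 0; Ȟ^2 ≅ 0


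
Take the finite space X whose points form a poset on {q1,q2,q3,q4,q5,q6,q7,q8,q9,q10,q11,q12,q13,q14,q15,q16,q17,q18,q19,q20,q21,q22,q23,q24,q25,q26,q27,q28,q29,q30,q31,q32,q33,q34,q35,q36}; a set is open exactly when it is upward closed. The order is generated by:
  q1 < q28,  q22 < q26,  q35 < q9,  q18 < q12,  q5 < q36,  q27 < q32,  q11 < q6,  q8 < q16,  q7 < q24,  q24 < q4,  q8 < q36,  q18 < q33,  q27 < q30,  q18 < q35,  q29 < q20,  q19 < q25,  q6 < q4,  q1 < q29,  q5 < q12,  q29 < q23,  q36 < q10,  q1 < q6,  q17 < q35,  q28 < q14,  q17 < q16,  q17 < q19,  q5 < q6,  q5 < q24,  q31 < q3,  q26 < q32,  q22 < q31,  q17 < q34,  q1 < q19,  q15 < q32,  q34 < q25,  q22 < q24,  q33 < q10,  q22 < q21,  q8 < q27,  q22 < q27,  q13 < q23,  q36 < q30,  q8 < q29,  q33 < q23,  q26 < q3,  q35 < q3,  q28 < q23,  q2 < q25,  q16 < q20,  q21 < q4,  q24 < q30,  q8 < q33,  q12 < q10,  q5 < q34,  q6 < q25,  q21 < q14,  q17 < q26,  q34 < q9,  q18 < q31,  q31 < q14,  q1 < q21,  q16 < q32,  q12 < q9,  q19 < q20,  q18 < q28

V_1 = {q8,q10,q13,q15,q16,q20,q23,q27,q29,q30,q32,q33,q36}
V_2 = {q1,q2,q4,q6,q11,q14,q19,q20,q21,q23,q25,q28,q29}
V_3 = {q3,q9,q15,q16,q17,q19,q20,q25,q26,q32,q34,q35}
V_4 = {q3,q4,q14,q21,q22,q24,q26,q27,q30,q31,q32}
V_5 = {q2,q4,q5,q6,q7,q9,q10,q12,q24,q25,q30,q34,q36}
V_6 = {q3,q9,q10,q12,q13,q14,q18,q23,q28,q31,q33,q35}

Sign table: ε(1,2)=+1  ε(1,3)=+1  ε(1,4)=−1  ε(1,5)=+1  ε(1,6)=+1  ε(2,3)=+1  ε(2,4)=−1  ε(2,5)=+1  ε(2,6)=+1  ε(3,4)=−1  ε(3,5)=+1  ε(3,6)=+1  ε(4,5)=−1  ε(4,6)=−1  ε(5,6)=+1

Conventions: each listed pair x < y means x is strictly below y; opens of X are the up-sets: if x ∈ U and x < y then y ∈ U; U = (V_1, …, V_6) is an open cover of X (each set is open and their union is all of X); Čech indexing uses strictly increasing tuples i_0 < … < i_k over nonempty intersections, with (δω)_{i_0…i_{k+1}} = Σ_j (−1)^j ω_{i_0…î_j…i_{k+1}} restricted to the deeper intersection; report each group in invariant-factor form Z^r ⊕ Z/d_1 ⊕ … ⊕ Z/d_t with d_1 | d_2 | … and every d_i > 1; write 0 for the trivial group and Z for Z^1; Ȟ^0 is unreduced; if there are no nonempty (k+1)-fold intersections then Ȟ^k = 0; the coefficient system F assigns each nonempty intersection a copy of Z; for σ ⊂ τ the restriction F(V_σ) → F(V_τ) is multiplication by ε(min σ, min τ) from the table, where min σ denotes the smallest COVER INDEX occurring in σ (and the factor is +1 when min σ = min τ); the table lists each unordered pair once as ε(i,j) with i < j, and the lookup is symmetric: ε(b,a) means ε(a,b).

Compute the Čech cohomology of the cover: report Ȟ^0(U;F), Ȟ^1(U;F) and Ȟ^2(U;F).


nonempty overlaps:
  V12={q20,q23,q29} V13={q15,q16,q20,q32} V14={q27,q30,q32} V15={q10,q30,q36} V16={q10,q13,q23,q33} V23={q19,q20,q25} V24={q4,q14,q21} V25={q2,q4,q6,q25} V26={q14,q23,q28} V34={q3,q26,q32} V35={q9,q25,q34} V36={q3,q9,q35} V45={q4,q24,q30} V46={q3,q14,q31} V56={q9,q10,q12}
  V123={q20} V126={q23} V134={q32} V145={q30} V156={q10} V235={q25} V245={q4} V246={q14} V346={q3} V356={q9}
C dims 6,15,10; δ0: rk 5, SNF 1^5; δ1: rk 10, SNF 1^9·2
degree 0: 6−5−0 = 1 → Ȟ^0 ≅ Z
degree 1: 15−10−5 = 0 → Ȟ^1 ≅ 0
degree 2: 10−0−10 = 0 plus torsion [2] → Ȟ^2 ≅ Z/2

Ȟ^0(U;F) ≅ Z, Ȟ^1(U;F) ≅ 0, Ȟ^2(U;F) ≅ Z/2


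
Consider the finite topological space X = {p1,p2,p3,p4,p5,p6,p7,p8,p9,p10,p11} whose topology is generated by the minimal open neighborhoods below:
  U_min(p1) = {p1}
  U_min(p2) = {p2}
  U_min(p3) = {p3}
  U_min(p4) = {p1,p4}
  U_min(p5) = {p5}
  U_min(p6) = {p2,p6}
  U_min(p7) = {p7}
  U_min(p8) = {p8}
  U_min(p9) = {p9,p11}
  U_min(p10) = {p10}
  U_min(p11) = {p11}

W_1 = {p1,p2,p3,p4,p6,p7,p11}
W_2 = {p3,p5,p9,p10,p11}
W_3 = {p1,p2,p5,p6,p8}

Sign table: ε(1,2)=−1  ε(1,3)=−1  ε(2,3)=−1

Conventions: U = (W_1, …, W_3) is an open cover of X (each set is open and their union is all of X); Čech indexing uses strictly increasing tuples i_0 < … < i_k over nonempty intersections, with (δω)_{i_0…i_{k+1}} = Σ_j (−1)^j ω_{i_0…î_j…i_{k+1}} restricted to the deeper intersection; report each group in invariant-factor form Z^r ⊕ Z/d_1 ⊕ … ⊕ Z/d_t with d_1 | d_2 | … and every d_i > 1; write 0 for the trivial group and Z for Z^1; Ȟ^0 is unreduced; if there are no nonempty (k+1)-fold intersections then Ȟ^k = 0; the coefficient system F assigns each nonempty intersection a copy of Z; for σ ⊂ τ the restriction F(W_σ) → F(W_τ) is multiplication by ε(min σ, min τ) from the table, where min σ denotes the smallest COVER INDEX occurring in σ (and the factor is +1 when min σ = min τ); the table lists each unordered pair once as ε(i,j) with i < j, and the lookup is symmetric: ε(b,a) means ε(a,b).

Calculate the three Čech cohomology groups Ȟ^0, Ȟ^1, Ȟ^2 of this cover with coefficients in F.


nonempty overlaps:
  W12={p3,p11} W13={p1,p2,p6} W23={p5}
C dims 3,3; δ0: rk 3, SNF 1^2·2
degree 0: 3−3−0 = 0 → Ȟ^0 ≅ 0
degree 1: 3−0−3 = 0 plus torsion [2] → Ȟ^1 ≅ Z/2
degree 2: 0−0−0 = 0 → Ȟ^2 ≅ 0

Ȟ^0 = 0; Ȟ^1 = Z/2; Ȟ^2 = 0


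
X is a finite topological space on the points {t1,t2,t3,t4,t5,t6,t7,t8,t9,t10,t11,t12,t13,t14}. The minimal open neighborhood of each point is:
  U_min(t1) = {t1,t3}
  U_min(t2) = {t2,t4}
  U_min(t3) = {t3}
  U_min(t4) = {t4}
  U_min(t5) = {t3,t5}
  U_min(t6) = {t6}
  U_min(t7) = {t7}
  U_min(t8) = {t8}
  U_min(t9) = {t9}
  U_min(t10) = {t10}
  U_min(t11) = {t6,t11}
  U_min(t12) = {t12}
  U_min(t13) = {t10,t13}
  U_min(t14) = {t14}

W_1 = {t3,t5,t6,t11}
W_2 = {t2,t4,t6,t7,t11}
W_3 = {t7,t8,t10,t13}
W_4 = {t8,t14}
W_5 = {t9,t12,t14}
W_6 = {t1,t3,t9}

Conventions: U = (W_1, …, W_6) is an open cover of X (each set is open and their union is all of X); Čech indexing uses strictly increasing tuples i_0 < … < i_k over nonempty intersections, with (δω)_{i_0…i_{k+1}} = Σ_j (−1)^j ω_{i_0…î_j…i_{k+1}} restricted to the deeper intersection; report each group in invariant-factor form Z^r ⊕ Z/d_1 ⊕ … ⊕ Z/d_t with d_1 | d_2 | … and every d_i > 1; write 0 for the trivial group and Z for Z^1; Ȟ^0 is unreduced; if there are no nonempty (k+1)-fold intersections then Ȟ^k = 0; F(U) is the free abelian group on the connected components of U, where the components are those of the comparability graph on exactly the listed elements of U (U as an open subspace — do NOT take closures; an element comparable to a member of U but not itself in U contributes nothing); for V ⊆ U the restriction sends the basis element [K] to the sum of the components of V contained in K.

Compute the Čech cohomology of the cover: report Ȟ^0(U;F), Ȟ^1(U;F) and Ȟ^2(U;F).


Ȟ^0(U;F) ≅ Z^9; Ȟ^1(U;F) ≅ 0; Ȟ^2(U;F) ≅ 0

cover nerve:
  W12={t6,t11} W16={t3} W23={t7} W34={t8} W45={t14} W56={t9}
components per intersection:
  W1: {t3,t5} {t6,t11}
  W2: {t2,t4} {t6,t11} {t7}
  W3: {t7} {t8} {t10,t13}
  W4: {t8} {t14}
  W5: {t9} {t12} {t14}
  W6: {t1,t3} {t9}
  W12: {t6,t11}
  W16: {t3}
  W23: {t7}
  W34: {t8}
  W45: {t14}
  W56: {t9}
C dims 15,6; δ0: rk 6, SNF 1^6
Ȟ^0: (15−6)−0=9 ⇒ Z^9
Ȟ^1: (6−0)−6=0 ⇒ 0
Ȟ^2: (0−0)−0=0 ⇒ 0


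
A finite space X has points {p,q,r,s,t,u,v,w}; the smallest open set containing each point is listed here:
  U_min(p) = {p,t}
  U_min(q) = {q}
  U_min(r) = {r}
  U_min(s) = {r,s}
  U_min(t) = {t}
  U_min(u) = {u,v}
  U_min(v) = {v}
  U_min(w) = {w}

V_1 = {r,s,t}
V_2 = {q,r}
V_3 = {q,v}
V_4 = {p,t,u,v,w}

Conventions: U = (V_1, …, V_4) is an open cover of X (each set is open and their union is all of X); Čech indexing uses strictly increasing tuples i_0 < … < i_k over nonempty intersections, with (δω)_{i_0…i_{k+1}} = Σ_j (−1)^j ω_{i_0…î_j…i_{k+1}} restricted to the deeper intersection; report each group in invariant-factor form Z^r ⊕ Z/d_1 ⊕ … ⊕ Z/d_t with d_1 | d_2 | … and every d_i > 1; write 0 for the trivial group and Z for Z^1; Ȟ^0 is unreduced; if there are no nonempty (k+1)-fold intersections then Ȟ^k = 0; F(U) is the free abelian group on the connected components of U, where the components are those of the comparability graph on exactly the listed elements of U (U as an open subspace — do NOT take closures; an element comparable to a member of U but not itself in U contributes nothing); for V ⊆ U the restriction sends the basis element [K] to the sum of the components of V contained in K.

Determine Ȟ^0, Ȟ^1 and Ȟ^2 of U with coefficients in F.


nerve simplices:
  V12={r} V14={t} V23={q} V34={v}
components per intersection:
  V1: {r,s} {t}
  V2: {q} {r}
  V3: {q} {v}
  V4: {p,t} {u,v} {w}
  V12: {r}
  V14: {t}
  V23: {q}
  V34: {v}
C dims 9,4; δ0: rk 4, SNF 1^4
degree 0: 9−4−0 = 5 → Ȟ^0 ≅ Z^5
degree 1: 4−0−4 = 0 → Ȟ^1 ≅ 0
degree 2: 0−0−0 = 0 → Ȟ^2 ≅ 0

Ȟ^0(U;F) ≅ Z^5,  Ȟ^1(U;F) ≅ 0,  Ȟ^2(U;F) ≅ 0


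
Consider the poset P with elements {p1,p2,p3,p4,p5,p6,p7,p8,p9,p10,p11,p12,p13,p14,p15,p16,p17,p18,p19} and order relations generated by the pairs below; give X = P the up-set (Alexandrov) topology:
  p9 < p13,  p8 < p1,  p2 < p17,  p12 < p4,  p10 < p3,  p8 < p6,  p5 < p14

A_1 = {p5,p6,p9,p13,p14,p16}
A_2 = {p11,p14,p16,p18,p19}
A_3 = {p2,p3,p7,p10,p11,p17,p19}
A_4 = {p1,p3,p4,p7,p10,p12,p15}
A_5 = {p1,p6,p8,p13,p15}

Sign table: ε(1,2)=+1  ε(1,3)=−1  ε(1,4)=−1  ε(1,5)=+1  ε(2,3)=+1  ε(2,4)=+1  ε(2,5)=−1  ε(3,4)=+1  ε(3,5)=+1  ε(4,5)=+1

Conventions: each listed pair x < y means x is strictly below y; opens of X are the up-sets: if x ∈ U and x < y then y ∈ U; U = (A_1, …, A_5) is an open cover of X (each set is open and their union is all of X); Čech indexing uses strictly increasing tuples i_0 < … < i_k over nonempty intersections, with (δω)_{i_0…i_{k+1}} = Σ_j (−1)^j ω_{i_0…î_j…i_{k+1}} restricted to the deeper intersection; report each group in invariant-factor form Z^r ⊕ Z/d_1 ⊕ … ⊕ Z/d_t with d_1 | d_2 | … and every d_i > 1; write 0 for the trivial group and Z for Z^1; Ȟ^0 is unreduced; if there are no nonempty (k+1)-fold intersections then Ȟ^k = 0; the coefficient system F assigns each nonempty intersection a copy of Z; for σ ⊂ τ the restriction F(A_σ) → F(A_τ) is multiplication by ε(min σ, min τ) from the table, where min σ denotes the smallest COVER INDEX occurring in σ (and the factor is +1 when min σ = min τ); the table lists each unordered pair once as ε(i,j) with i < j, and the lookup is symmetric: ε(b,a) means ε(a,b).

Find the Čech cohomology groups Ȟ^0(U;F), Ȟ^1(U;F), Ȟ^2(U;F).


Ȟ^0 = Z, Ȟ^1 = Z and Ȟ^2 = 0

nerve simplices:
  A12={p14,p16} A15={p6,p13} A23={p11,p19} A34={p3,p7,p10} A45={p1,p15}
C dims 5,5; δ0: rk 4, SNF 1^4
degree 0: 5−4−0 = 1 → Ȟ^0 ≅ Z
degree 1: 5−0−4 = 1 → Ȟ^1 ≅ Z
degree 2: 0−0−0 = 0 → Ȟ^2 ≅ 0


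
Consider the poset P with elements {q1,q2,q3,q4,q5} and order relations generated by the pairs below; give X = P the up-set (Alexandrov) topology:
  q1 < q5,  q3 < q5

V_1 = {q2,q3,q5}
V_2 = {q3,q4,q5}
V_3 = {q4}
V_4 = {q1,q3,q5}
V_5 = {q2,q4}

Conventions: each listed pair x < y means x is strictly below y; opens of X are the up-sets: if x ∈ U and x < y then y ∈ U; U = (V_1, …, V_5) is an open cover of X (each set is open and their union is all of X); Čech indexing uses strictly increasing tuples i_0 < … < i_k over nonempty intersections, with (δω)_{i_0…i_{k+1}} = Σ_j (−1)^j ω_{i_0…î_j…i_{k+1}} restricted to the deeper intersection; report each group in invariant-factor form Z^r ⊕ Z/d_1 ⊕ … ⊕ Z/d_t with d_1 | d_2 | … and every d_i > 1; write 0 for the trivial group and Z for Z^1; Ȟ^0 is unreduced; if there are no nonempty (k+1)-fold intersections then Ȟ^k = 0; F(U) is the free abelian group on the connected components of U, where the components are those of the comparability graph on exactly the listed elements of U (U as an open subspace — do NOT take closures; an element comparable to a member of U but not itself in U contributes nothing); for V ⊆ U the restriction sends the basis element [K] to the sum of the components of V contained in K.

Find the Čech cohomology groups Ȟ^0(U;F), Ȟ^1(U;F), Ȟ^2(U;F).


Ȟ^0(U;F) ≅ Z^3; Ȟ^1(U;F) ≅ 0; Ȟ^2(U;F) ≅ 0

nonempty overlaps:
  V12={q3,q5} V14={q3,q5} V15={q2} V23={q4} V24={q3,q5} V25={q4} V35={q4}
  V124={q3,q5} V235={q4}
components per intersection:
  V1: {q2} {q3,q5}
  V2: {q3,q5} {q4}
  V3: {q4}
  V4: {q1,q3,q5}
  V5: {q2} {q4}
  V12: {q3,q5}
  V14: {q3,q5}
  V15: {q2}
  V23: {q4}
  V24: {q3,q5}
  V25: {q4}
  V35: {q4}
  V124: {q3,q5}
  V235: {q4}
C dims 8,7,2; δ0: rk 5, SNF 1^5; δ1: rk 2, SNF 1^2
degree 0: 8−5−0 = 3 → Ȟ^0 ≅ Z^3
degree 1: 7−2−5 = 0 → Ȟ^1 ≅ 0
degree 2: 2−0−2 = 0 → Ȟ^2 ≅ 0


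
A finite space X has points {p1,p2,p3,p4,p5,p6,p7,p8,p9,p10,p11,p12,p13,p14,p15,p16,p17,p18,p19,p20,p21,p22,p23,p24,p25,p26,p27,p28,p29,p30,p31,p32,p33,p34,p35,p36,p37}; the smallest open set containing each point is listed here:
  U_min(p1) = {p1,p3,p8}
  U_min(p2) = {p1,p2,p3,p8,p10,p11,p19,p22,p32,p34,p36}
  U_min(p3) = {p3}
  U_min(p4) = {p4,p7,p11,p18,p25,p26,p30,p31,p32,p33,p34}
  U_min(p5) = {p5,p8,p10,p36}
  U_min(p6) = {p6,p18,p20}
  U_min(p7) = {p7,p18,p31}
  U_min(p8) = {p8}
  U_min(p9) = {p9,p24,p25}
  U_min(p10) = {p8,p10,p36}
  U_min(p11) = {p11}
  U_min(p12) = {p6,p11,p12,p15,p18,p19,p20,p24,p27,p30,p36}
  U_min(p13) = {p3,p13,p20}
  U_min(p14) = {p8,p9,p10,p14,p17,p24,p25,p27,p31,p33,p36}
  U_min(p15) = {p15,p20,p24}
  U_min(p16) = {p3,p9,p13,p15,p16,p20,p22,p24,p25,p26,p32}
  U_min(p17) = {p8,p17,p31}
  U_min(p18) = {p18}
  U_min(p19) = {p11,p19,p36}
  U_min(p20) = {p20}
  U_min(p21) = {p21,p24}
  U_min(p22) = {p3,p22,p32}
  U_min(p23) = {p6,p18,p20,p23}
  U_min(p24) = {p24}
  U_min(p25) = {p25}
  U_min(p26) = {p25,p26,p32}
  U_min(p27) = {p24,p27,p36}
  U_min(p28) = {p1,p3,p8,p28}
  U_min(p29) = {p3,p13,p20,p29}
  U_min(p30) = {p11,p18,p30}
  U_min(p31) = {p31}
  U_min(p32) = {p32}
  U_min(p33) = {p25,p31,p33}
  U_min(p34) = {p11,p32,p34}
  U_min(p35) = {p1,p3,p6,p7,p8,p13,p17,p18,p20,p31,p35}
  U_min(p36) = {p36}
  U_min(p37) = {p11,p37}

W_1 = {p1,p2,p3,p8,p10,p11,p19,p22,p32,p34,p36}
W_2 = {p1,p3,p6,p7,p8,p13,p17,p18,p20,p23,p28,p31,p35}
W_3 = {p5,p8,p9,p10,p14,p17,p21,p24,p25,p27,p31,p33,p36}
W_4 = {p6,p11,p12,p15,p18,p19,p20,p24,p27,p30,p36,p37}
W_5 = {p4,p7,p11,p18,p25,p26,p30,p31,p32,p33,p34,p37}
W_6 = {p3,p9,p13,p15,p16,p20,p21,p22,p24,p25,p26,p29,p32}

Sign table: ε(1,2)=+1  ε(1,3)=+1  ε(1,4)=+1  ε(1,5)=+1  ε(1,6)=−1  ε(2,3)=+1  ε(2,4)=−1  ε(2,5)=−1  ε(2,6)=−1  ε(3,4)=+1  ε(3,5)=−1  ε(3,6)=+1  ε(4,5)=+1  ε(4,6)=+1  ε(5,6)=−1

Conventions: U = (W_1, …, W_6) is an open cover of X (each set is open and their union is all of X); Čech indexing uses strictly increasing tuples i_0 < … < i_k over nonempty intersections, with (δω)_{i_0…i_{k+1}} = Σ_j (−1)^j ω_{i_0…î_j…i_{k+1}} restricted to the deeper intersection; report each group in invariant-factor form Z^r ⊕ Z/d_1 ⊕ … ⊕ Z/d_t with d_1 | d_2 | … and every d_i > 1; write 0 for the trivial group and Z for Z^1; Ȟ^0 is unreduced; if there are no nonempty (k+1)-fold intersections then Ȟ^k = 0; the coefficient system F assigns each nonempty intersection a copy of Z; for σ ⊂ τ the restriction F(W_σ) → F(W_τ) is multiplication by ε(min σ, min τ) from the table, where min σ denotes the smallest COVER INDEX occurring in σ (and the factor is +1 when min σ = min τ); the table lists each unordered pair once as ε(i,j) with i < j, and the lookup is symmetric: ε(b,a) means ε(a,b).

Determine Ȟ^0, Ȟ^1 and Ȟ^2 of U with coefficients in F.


Ȟ^0(U;F) ≅ 0; Ȟ^1(U;F) ≅ Z/2; Ȟ^2(U;F) ≅ Z

cover nerve:
  W12={p1,p3,p8} W13={p8,p10,p36} W14={p11,p19,p36} W15={p11,p32,p34} W16={p3,p22,p32} W23={p8,p17,p31} W24={p6,p18,p20} W25={p7,p18,p31} W26={p3,p13,p20} W34={p24,p27,p36} W35={p25,p31,p33} W36={p9,p21,p24,p25} W45={p11,p18,p30,p37} W46={p15,p20,p24} W56={p25,p26,p32}
  W123={p8} W126={p3} W134={p36} W145={p11} W156={p32} W235={p31} W245={p18} W246={p20} W346={p24} W356={p25}
C dims 6,15,10; δ0: rk 6, SNF 1^5·2; δ1: rk 9, SNF 1^9
Ȟ^0: (6−6)−0=0 ⇒ 0
Ȟ^1: (15−9)−6=0 plus torsion [2] ⇒ Z/2
Ȟ^2: (10−0)−9=1 ⇒ Z


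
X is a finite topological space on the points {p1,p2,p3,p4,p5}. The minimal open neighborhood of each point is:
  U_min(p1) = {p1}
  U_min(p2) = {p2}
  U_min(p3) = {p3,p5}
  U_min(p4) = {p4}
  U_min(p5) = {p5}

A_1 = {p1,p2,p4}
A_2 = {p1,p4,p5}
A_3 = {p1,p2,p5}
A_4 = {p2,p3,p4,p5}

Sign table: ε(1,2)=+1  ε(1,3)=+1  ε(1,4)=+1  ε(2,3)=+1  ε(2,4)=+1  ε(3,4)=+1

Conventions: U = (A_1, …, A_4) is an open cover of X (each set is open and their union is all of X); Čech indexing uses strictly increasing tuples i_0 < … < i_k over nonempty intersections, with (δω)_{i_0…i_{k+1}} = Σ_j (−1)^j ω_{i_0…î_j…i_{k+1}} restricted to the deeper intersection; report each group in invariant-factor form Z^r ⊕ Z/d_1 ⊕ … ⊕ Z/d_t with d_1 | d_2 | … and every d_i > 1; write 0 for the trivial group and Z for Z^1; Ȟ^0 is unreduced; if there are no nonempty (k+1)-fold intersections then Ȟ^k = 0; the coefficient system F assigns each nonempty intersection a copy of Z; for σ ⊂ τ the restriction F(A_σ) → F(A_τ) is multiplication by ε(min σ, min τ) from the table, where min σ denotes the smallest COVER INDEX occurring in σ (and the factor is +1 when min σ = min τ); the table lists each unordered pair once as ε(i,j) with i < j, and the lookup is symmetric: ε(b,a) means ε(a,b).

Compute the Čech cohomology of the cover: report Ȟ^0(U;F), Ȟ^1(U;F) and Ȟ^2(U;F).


nerve simplices:
  A12={p1,p4} A13={p1,p2} A14={p2,p4} A23={p1,p5} A24={p4,p5} A34={p2,p5}
  A123={p1} A124={p4} A134={p2} A234={p5}
C dims 4,6,4; δ0: rk 3, SNF 1^3; δ1: rk 3, SNF 1^3
degree 0: 4−3−0 = 1 → Ȟ^0 ≅ Z
degree 1: 6−3−3 = 0 → Ȟ^1 ≅ 0
degree 2: 4−0−3 = 1 → Ȟ^2 ≅ Z

Ȟ^0 ≅ Z,  Ȟ^1 ≅ 0,  Ȟ^2 ≅ Z


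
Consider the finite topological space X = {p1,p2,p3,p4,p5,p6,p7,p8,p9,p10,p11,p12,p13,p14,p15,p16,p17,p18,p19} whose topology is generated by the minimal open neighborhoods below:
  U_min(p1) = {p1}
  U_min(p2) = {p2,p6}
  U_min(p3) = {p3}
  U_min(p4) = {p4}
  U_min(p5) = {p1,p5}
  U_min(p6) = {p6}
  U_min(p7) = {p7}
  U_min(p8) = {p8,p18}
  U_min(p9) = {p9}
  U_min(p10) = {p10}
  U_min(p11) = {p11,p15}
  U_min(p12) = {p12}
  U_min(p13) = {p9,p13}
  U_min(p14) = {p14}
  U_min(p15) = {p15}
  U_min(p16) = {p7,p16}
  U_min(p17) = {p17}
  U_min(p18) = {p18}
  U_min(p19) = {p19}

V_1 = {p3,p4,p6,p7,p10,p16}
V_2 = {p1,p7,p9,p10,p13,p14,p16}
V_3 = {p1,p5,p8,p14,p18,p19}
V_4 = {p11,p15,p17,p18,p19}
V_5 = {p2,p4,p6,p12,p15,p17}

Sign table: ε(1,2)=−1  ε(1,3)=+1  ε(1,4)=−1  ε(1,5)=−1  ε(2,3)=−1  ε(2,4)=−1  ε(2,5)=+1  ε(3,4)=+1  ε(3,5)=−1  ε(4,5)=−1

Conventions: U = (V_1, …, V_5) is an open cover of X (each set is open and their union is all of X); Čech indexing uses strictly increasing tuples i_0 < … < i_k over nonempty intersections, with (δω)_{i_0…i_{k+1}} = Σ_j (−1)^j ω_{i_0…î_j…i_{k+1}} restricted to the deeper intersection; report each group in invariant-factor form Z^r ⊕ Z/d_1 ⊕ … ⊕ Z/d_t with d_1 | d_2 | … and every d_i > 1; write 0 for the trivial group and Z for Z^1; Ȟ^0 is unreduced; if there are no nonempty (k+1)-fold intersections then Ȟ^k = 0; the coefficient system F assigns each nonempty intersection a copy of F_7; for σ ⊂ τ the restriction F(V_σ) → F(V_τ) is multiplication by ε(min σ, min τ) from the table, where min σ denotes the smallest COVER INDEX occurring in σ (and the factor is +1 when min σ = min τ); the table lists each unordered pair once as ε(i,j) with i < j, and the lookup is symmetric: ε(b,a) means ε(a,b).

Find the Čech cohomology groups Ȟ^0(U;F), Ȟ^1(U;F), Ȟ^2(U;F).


nerve of the cover:
  V12={p7,p10,p16} V15={p4,p6} V23={p1,p14} V34={p18,p19} V45={p15,p17}
C dims 5,5; δ0: rk_F7 4
Ȟ^0 = (5 − 4) − 0 = 1, so Ȟ^0 ≅ Z/7
Ȟ^1 = (5 − 0) − 4 = 1, so Ȟ^1 ≅ Z/7
Ȟ^2 = (0 − 0) − 0 = 0, so Ȟ^2 ≅ 0

Ȟ^0 = Z/7,  Ȟ^1 = Z/7,  Ȟ^2 = 0


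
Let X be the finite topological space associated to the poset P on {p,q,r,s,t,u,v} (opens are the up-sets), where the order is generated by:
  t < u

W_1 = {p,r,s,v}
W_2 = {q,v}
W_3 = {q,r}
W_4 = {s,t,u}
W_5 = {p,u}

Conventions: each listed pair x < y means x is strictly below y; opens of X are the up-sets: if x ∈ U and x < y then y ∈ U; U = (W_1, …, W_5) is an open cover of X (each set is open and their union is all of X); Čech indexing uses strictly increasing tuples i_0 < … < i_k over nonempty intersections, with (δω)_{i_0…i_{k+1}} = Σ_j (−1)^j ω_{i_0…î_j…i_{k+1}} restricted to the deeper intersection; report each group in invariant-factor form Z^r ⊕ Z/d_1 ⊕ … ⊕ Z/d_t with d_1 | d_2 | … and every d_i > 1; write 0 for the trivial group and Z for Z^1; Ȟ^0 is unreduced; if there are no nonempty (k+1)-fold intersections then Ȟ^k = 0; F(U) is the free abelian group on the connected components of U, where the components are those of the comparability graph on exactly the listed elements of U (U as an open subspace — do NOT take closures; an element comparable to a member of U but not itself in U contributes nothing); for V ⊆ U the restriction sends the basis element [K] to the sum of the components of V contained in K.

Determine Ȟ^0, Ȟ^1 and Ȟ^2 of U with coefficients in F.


Ȟ^0 = Z^6, Ȟ^1 = 0 and Ȟ^2 = 0

nonempty overlaps:
  W12={v} W13={r} W14={s} W15={p} W23={q} W45={u}
components per intersection:
  W1: {p} {r} {s} {v}
  W2: {q} {v}
  W3: {q} {r}
  W4: {s} {t,u}
  W5: {p} {u}
  W12: {v}
  W13: {r}
  W14: {s}
  W15: {p}
  W23: {q}
  W45: {u}
C dims 12,6; δ0: rk 6, SNF 1^6
degree 0: 12−6−0 = 6 → Ȟ^0 ≅ Z^6
degree 1: 6−0−6 = 0 → Ȟ^1 ≅ 0
degree 2: 0−0−0 = 0 → Ȟ^2 ≅ 0


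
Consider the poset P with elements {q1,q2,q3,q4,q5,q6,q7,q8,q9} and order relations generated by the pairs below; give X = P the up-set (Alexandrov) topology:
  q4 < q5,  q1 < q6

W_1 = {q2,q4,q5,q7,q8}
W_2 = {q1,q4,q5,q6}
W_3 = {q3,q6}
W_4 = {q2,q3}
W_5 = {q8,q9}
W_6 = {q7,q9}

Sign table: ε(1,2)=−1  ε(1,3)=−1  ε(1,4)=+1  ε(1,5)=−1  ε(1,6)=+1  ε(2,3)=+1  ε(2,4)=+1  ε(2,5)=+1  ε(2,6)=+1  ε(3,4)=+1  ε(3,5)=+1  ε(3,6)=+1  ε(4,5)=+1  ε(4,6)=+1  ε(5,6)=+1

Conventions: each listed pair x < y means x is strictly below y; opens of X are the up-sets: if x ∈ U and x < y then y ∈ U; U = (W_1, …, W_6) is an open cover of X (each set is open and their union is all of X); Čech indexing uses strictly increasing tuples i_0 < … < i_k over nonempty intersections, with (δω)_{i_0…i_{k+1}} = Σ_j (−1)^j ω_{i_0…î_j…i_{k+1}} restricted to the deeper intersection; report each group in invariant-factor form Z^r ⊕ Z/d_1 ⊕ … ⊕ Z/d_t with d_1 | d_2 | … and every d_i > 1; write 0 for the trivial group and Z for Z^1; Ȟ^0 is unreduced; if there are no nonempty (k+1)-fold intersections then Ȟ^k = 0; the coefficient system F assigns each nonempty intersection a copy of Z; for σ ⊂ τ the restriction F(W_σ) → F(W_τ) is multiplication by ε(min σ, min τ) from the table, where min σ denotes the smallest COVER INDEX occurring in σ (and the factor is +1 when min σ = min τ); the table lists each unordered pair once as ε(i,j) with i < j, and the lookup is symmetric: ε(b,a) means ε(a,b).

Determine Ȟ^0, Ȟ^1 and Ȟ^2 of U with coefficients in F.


nerve of the cover:
  W12={q4,q5} W14={q2} W15={q8} W16={q7} W23={q6} W34={q3} W56={q9}
C dims 6,7; δ0: rk 6, SNF 1^5·2
Ȟ^0 = (6 − 6) − 0 = 0, so Ȟ^0 ≅ 0
Ȟ^1 = (7 − 0) − 6 = 1 plus torsion [2], so Ȟ^1 ≅ Z ⊕ Z/2
Ȟ^2 = (0 − 0) − 0 = 0, so Ȟ^2 ≅ 0

Ȟ^0(U;F) ≅ 0,  Ȟ^1(U;F) ≅ Z ⊕ Z/2,  Ȟ^2(U;F) ≅ 0


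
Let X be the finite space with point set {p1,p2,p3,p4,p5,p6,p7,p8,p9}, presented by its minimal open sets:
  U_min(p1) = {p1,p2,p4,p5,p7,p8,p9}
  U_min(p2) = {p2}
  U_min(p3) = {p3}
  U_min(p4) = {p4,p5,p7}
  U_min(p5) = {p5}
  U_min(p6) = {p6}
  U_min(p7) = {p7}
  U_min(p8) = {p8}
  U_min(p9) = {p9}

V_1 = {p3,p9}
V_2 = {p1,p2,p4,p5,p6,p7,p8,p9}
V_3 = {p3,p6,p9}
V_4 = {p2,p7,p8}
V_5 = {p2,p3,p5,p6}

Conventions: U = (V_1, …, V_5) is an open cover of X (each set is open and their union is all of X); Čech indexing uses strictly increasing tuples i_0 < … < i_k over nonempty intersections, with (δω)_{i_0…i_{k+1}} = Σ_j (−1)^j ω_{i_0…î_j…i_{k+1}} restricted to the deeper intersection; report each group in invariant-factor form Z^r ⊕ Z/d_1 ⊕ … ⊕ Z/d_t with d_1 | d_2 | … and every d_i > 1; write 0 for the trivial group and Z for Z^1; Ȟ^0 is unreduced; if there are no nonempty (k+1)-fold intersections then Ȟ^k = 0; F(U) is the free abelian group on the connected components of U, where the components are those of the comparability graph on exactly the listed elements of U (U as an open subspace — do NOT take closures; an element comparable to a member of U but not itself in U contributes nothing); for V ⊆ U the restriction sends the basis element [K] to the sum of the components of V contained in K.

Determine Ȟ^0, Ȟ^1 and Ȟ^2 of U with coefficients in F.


intersection data:
  V12={p9} V13={p3,p9} V15={p3} V23={p6,p9} V24={p2,p7,p8} V25={p2,p5,p6} V35={p3,p6} V45={p2}
  V123={p9} V135={p3} V235={p6} V245={p2}
components per intersection:
  V1: {p3} {p9}
  V2: {p1,p2,p4,p5,p7,p8,p9} {p6}
  V3: {p3} {p6} {p9}
  V4: {p2} {p7} {p8}
  V5: {p2} {p3} {p5} {p6}
  V12: {p9}
  V13: {p3} {p9}
  V15: {p3}
  V23: {p6} {p9}
  V24: {p2} {p7} {p8}
  V25: {p2} {p5} {p6}
  V35: {p3} {p6}
  V45: {p2}
  V123: {p9}
  V135: {p3}
  V235: {p6}
  V245: {p2}
C dims 14,15,4; δ0: rk 11, SNF 1^11; δ1: rk 4, SNF 1^4
Ȟ^0 = (14 − 11) − 0 = 3, so Ȟ^0 ≅ Z^3
Ȟ^1 = (15 − 4) − 11 = 0, so Ȟ^1 ≅ 0
Ȟ^2 = (4 − 0) − 4 = 0, so Ȟ^2 ≅ 0

Ȟ^0 = Z^3,  Ȟ^1 = 0,  Ȟ^2 = 0


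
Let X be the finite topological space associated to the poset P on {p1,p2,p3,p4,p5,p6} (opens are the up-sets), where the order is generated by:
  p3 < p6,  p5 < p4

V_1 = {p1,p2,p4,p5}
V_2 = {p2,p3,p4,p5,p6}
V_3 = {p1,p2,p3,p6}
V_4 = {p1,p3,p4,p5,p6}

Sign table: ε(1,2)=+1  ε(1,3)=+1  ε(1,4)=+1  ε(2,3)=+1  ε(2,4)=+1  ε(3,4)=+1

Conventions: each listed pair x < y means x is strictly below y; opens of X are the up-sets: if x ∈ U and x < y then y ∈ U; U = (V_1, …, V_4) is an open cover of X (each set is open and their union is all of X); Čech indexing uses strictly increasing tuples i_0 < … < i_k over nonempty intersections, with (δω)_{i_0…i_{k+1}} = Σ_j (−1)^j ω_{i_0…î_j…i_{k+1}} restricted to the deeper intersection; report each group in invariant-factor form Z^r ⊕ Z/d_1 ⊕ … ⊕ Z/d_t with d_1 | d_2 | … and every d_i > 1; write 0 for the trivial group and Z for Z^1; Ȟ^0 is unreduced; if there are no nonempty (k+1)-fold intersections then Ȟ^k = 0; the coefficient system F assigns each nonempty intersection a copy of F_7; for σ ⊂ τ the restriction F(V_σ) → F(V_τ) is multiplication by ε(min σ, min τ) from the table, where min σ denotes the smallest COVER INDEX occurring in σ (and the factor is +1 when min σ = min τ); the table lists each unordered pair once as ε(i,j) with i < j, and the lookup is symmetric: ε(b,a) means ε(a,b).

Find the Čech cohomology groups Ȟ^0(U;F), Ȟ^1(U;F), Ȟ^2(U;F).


nonempty intersections:
  V12={p2,p4,p5} V13={p1,p2} V14={p1,p4,p5} V23={p2,p3,p6} V24={p3,p4,p5,p6} V34={p1,p3,p6}
  V123={p2} V124={p4,p5} V134={p1} V234={p3,p6}
C dims 4,6,4; δ0: rk_F7 3; δ1: rk_F7 3
Ȟ^0: (4−3)−0=1 ⇒ Z/7
Ȟ^1: (6−3)−3=0 ⇒ 0
Ȟ^2: (4−0)−3=1 ⇒ Z/7

Ȟ^0 ≅ Z/7, Ȟ^1 ≅ 0, Ȟ^2 ≅ Z/7


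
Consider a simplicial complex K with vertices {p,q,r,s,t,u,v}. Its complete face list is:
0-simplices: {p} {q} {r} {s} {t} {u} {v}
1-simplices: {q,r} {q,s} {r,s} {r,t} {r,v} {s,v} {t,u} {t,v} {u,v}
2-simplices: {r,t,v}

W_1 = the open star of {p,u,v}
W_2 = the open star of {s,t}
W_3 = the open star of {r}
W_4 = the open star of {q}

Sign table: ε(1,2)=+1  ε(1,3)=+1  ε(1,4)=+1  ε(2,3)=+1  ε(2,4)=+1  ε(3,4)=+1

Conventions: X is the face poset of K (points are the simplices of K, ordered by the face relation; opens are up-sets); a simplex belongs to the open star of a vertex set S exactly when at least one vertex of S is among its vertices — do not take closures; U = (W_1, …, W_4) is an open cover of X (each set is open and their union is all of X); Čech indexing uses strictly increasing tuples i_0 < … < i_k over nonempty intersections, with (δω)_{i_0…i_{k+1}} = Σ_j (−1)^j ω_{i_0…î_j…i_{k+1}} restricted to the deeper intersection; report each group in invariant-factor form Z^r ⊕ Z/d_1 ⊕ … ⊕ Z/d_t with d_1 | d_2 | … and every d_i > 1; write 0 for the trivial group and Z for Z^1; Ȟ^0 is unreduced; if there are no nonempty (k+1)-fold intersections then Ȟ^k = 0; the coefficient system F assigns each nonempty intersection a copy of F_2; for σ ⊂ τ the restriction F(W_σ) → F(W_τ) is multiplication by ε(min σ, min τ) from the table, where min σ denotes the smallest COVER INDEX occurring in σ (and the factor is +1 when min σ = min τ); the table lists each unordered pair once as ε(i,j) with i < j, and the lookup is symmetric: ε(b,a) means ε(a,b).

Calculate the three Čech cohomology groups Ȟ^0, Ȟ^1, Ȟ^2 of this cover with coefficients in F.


Ȟ^0 ≅ Z/2, Ȟ^1 ≅ Z/2 and Ȟ^2 ≅ 0

nerve of the cover:
  W1={{p},{u},{v},{r,v},{s,v},{t,u},{t,v},{u,v},{r,t,v}} W2={{s},{t},{q,s},{r,s},{r,t},{s,v},{t,u},{t,v},{r,t,v}} W3={{r},{q,r},{r,s},{r,t},{r,v},{r,t,v}} W4={{q},{q,r},{q,s}}
  W12={{s,v},{t,u},{t,v},{r,t,v}} W13={{r,v},{r,t,v}} W23={{r,s},{r,t},{r,t,v}} W24={{q,s}} W34={{q,r}}
  W123={{r,t,v}}
C dims 4,5,1; δ0: rk_F2 3; δ1: rk_F2 1
Ȟ^0 = (4 − 3) − 0 = 1, so Ȟ^0 ≅ Z/2
Ȟ^1 = (5 − 1) − 3 = 1, so Ȟ^1 ≅ Z/2
Ȟ^2 = (1 − 0) − 1 = 0, so Ȟ^2 ≅ 0


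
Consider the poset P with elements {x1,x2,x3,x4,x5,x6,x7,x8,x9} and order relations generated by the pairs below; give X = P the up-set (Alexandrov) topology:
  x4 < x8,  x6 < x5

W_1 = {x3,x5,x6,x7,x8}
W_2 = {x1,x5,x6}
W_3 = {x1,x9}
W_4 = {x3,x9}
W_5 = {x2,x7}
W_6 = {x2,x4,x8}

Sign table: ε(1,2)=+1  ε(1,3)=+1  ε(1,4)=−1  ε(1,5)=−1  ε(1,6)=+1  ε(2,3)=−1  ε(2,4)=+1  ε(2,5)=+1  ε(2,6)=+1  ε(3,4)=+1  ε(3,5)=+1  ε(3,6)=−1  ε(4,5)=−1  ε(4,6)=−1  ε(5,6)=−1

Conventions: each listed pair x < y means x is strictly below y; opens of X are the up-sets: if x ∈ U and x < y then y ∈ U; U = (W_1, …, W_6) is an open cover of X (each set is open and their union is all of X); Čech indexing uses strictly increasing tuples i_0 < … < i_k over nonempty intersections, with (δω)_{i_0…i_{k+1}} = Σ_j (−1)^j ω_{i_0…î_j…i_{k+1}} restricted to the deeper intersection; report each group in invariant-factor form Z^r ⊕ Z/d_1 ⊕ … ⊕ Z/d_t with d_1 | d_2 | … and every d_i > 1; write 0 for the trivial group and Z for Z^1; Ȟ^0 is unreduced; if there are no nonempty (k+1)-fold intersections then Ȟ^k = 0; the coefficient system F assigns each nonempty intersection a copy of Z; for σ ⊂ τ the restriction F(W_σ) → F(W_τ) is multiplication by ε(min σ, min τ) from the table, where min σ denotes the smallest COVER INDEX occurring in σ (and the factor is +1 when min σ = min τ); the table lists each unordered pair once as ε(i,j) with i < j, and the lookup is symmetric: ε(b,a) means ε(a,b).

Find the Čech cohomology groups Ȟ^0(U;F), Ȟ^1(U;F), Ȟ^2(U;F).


Ȟ^0 = Z; Ȟ^1 = Z^2; Ȟ^2 = 0

nerve simplices:
  W12={x5,x6} W14={x3} W15={x7} W16={x8} W23={x1} W34={x9} W56={x2}
C dims 6,7; δ0: rk 5, SNF 1^5
degree 0: 6−5−0 = 1 → Ȟ^0 ≅ Z
degree 1: 7−0−5 = 2 → Ȟ^1 ≅ Z^2
degree 2: 0−0−0 = 0 → Ȟ^2 ≅ 0


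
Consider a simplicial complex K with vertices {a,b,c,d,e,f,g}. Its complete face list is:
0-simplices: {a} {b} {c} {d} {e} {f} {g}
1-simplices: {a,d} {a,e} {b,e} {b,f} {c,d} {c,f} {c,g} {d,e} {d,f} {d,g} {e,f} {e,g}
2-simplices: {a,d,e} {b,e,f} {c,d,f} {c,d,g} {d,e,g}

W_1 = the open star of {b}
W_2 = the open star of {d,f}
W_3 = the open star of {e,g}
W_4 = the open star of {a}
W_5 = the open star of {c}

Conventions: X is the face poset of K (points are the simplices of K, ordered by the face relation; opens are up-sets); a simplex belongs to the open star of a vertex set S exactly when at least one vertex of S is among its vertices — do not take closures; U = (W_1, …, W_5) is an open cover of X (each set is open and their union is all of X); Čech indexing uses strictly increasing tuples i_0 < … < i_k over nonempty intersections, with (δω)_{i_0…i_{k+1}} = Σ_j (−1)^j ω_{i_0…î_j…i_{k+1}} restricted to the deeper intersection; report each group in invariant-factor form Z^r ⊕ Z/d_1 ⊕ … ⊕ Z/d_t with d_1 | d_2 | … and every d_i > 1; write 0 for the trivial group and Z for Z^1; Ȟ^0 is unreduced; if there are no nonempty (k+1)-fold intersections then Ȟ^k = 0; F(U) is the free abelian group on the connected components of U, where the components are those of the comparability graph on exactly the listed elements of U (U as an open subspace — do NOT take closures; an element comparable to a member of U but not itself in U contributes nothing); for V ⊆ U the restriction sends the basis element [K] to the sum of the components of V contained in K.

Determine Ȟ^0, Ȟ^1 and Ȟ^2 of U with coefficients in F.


nonempty intersections:
  W1={{b},{b,e},{b,f},{b,e,f}} W2={{d},{f},{a,d},{b,f},{c,d},{c,f},{d,e},{d,f},{d,g},{e,f},{a,d,e},{b,e,f},{c,d,f},{c,d,g},{d,e,g}} W3={{e},{g},{a,e},{b,e},{c,g},{d,e},{d,g},{e,f},{e,g},{a,d,e},{b,e,f},{c,d,g},{d,e,g}} W4={{a},{a,d},{a,e},{a,d,e}} W5={{c},{c,d},{c,f},{c,g},{c,d,f},{c,d,g}}
  W12={{b,f},{b,e,f}} W13={{b,e},{b,e,f}} W23={{d,e},{d,g},{e,f},{a,d,e},{b,e,f},{c,d,g},{d,e,g}} W24={{a,d},{a,d,e}} W25={{c,d},{c,f},{c,d,f},{c,d,g}} W34={{a,e},{a,d,e}} W35={{c,g},{c,d,g}}
  W123={{b,e,f}} W234={{a,d,e}} W235={{c,d,g}}
components per intersection:
  W1: {{b},{b,e},{b,f},{b,e,f}}
  W2: {{d},{f},{a,d},{b,f},{c,d},{c,f},{d,e},{d,f},{d,g},{e,f},{a,d,e},{b,e,f},{c,d,f},{c,d,g},{d,e,g}}
  W3: {{e},{g},{a,e},{b,e},{c,g},{d,e},{d,g},{e,f},{e,g},{a,d,e},{b,e,f},{c,d,g},{d,e,g}}
  W4: {{a},{a,d},{a,e},{a,d,e}}
  W5: {{c},{c,d},{c,f},{c,g},{c,d,f},{c,d,g}}
  W12: {{b,f},{b,e,f}}
  W13: {{b,e},{b,e,f}}
  W23: {{d,e},{d,g},{a,d,e},{c,d,g},{d,e,g}} {{e,f},{b,e,f}}
  W24: {{a,d},{a,d,e}}
  W25: {{c,d},{c,f},{c,d,f},{c,d,g}}
  W34: {{a,e},{a,d,e}}
  W35: {{c,g},{c,d,g}}
  W123: {{b,e,f}}
  W234: {{a,d,e}}
  W235: {{c,d,g}}
C dims 5,8,3; δ0: rk 4, SNF 1^4; δ1: rk 3, SNF 1^3
Ȟ^0: (5−4)−0=1 ⇒ Z
Ȟ^1: (8−3)−4=1 ⇒ Z
Ȟ^2: (3−0)−3=0 ⇒ 0

Ȟ^0(U;F) ≅ Z; Ȟ^1(U;F) ≅ Z; Ȟ^2(U;F) ≅ 0
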